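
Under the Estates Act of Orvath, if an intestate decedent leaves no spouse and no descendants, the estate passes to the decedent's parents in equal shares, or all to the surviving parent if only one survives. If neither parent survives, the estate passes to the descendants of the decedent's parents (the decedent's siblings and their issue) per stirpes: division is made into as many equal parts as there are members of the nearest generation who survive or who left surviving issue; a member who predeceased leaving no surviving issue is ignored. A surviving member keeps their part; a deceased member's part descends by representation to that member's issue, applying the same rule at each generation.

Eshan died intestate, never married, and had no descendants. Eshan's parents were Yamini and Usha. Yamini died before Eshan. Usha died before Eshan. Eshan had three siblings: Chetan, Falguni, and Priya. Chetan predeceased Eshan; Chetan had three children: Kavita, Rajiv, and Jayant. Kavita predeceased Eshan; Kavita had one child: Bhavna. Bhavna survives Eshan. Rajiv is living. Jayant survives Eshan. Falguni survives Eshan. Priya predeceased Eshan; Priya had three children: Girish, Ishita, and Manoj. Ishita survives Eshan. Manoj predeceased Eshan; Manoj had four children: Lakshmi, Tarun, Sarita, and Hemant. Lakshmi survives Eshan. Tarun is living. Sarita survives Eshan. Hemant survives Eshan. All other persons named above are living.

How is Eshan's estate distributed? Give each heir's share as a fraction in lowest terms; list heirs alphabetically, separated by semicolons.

Neither parent survives and there are no descendants, so the estate passes to Eshan's siblings and their issue per stirpes.
The estate is divided into 3 equal shares of 1/3 among Chetan, Falguni, Priya.
Chetan predeceased; the 1/3 allotted to Chetan's branch passes to Chetan's issue by representation.
The 1/3 is divided into 3 equal shares of 1/9 among Kavita, Rajiv, Jayant.
Kavita predeceased; the 1/9 allotted to Kavita's branch passes to Kavita's issue by representation.
Bhavna is the sole taker at this level and receives the full 1/9.
Rajiv is living and takes 1/9.
Jayant is living and takes 1/9.
Falguni is living and takes 1/3.
Priya predeceased; the 1/3 allotted to Priya's branch passes to Priya's issue by representation.
The 1/3 is divided into 3 equal shares of 1/9 among Girish, Ishita, Manoj.
Girish is living and takes 1/9.
Ishita is living and takes 1/9.
Manoj predeceased; the 1/9 allotted to Manoj's branch passes to Manoj's issue by representation.
The 1/9 is divided into 4 equal shares of 1/36 among Lakshmi, Tarun, Sarita, Hemant.
Lakshmi is living and takes 1/36.
Tarun is living and takes 1/36.
Sarita is living and takes 1/36.
Hemant is living and takes 1/36.

Bhavna 1/9; Falguni 1/3; Girish 1/9; Hemant 1/36; Ishita 1/9; Jayant 1/9; Lakshmi 1/36; Rajiv 1/9; Sarita 1/36; Tarun 1/36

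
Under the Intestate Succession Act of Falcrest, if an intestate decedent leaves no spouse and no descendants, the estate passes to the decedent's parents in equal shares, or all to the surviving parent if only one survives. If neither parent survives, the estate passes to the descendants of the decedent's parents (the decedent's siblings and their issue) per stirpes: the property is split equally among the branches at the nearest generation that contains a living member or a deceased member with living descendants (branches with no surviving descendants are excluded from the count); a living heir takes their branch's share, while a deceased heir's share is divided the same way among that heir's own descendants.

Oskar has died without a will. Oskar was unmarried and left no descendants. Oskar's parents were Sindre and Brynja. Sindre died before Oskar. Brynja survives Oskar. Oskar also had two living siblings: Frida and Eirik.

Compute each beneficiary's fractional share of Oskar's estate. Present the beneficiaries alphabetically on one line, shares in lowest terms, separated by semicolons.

Brynja 1

Only one parent, Brynja, survives, so Brynja takes the entire estate. The siblings take nothing because a surviving parent has priority.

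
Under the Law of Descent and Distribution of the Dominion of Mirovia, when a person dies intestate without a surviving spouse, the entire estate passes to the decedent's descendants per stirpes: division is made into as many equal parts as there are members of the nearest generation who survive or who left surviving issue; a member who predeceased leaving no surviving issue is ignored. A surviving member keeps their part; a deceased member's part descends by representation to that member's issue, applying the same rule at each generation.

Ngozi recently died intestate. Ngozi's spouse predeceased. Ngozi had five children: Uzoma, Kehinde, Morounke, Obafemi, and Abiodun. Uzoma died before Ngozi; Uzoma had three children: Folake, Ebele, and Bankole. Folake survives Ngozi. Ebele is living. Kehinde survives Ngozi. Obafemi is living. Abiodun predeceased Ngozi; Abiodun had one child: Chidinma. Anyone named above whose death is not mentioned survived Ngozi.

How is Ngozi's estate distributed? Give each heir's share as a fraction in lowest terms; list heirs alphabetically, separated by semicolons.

There is no surviving spouse, so the entire estate passes to Ngozi's descendants per stirpes.
The estate is divided into 5 equal shares of 1/5 among Uzoma, Kehinde, Morounke, Obafemi, Abiodun.
Uzoma predeceased; the 1/5 allotted to Uzoma's branch passes to Uzoma's issue by representation.
The 1/5 is divided into 3 equal shares of 1/15 among Folake, Ebele, Bankole.
Folake is living and takes 1/15.
Ebele is living and takes 1/15.
Bankole is living and takes 1/15.
Kehinde is living and takes 1/5.
Morounke is living and takes 1/5.
Obafemi is living and takes 1/5.
Abiodun predeceased; the 1/5 allotted to Abiodun's branch passes to Abiodun's issue by representation.
Chidinma is the sole taker at this level and receives the full 1/5.

Bankole 1/15; Chidinma 1/5; Ebele 1/15; Folake 1/15; Kehinde 1/5; Morounke 1/5; Obafemi 1/5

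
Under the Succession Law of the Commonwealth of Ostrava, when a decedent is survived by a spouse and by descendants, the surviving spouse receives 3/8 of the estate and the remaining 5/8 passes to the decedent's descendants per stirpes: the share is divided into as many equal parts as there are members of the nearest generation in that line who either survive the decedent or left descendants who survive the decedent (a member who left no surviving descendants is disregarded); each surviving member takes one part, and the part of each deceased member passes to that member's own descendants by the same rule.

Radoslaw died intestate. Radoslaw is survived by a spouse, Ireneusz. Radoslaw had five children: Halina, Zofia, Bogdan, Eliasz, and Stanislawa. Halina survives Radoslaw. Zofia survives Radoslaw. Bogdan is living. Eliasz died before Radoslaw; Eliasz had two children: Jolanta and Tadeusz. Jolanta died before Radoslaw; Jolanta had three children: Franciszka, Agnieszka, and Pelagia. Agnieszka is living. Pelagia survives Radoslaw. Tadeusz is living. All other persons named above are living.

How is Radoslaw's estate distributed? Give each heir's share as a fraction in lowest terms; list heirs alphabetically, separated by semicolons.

Agnieszka 1/48; Bogdan 1/8; Franciszka 1/48; Halina 1/8; Ireneusz 3/8; Pelagia 1/48; Stanislawa 1/8; Tadeusz 1/16; Zofia 1/8

Ireneusz, as surviving spouse, takes 3/8.
The remaining 5/8 passes to Radoslaw's descendants per stirpes.
The 5/8 is divided into 5 equal shares of 1/8 among Halina, Zofia, Bogdan, Eliasz, Stanislawa.
Halina is living and takes 1/8.
Zofia is living and takes 1/8.
Bogdan is living and takes 1/8.
Eliasz predeceased; the 1/8 allotted to Eliasz's branch passes to Eliasz's issue by representation.
The 1/8 is divided into 2 equal shares of 1/16 among Jolanta, Tadeusz.
Jolanta predeceased; the 1/16 allotted to Jolanta's branch passes to Jolanta's issue by representation.
The 1/16 is divided into 3 equal shares of 1/48 among Franciszka, Agnieszka, Pelagia.
Franciszka is living and takes 1/48.
Agnieszka is living and takes 1/48.
Pelagia is living and takes 1/48.
Tadeusz is living and takes 1/16.
Stanislawa is living and takes 1/8.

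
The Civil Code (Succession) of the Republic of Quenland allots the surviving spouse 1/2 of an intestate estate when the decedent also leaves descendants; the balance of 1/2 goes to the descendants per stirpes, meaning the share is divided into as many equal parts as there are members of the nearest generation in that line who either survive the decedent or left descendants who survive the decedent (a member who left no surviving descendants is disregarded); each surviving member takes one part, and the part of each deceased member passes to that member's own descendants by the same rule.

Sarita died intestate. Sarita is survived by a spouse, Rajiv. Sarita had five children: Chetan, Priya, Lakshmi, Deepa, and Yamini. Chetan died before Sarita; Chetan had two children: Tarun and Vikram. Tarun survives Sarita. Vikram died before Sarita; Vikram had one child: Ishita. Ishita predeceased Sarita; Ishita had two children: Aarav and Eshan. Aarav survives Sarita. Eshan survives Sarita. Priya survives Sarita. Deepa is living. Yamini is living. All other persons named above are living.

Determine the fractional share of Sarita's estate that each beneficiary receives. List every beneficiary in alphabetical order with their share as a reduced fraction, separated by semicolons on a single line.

Rajiv, as surviving spouse, takes 1/2.
The remaining 1/2 passes to Sarita's descendants per stirpes.
The 1/2 is divided into 5 equal shares of 1/10 among Chetan, Priya, Lakshmi, Deepa, Yamini.
Chetan predeceased; the 1/10 allotted to Chetan's branch passes to Chetan's issue by representation.
The 1/10 is divided into 2 equal shares of 1/20 among Tarun, Vikram.
Tarun is living and takes 1/20.
Vikram predeceased; the 1/20 allotted to Vikram's branch passes to Vikram's issue by representation.
Ishita's line is the sole branch at this level, so the full 1/20 passes to Ishita's issue by representation.
The 1/20 is divided into 2 equal shares of 1/40 among Aarav, Eshan.
Aarav is living and takes 1/40.
Eshan is living and takes 1/40.
Priya is living and takes 1/10.
Lakshmi is living and takes 1/10.
Deepa is living and takes 1/10.
Yamini is living and takes 1/10.

Aarav 1/40; Deepa 1/10; Eshan 1/40; Lakshmi 1/10; Priya 1/10; Rajiv 1/2; Tarun 1/20; Yamini 1/10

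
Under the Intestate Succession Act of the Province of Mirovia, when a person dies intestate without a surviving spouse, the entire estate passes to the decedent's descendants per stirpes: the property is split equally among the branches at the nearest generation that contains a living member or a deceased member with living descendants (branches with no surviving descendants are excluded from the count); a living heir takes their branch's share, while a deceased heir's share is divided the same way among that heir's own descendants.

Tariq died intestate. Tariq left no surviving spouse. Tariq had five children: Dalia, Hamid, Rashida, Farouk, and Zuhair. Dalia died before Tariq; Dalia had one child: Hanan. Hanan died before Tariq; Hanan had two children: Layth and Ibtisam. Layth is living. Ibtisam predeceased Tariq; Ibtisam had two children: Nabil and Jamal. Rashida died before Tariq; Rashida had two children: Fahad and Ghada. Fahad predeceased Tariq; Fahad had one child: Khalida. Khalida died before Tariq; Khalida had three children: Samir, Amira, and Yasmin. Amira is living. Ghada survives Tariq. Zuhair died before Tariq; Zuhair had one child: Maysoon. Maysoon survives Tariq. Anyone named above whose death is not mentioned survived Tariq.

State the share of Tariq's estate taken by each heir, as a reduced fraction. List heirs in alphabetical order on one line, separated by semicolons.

Amira 1/30; Farouk 1/5; Ghada 1/10; Hamid 1/5; Jamal 1/20; Layth 1/10; Maysoon 1/5; Nabil 1/20; Samir 1/30; Yasmin 1/30

There is no surviving spouse, so the entire estate passes to Tariq's descendants per stirpes.
The estate is divided into 5 equal shares of 1/5 among Dalia, Hamid, Rashida, Farouk, Zuhair.
Dalia predeceased; the 1/5 allotted to Dalia's branch passes to Dalia's issue by representation.
Hanan's line is the sole branch at this level, so the full 1/5 passes to Hanan's issue by representation.
The 1/5 is divided into 2 equal shares of 1/10 among Layth, Ibtisam.
Layth is living and takes 1/10.
Ibtisam predeceased; the 1/10 allotted to Ibtisam's branch passes to Ibtisam's issue by representation.
The 1/10 is divided into 2 equal shares of 1/20 among Nabil, Jamal.
Nabil is living and takes 1/20.
Jamal is living and takes 1/20.
Hamid is living and takes 1/5.
Rashida predeceased; the 1/5 allotted to Rashida's branch passes to Rashida's issue by representation.
The 1/5 is divided into 2 equal shares of 1/10 among Fahad, Ghada.
Fahad predeceased; the 1/10 allotted to Fahad's branch passes to Fahad's issue by representation.
Khalida's line is the sole branch at this level, so the full 1/10 passes to Khalida's issue by representation.
The 1/10 is divided into 3 equal shares of 1/30 among Samir, Amira, Yasmin.
Samir is living and takes 1/30.
Amira is living and takes 1/30.
Yasmin is living and takes 1/30.
Ghada is living and takes 1/10.
Farouk is living and takes 1/5.
Zuhair predeceased; the 1/5 allotted to Zuhair's branch passes to Zuhair's issue by representation.
Maysoon is the sole taker at this level and receives the full 1/5.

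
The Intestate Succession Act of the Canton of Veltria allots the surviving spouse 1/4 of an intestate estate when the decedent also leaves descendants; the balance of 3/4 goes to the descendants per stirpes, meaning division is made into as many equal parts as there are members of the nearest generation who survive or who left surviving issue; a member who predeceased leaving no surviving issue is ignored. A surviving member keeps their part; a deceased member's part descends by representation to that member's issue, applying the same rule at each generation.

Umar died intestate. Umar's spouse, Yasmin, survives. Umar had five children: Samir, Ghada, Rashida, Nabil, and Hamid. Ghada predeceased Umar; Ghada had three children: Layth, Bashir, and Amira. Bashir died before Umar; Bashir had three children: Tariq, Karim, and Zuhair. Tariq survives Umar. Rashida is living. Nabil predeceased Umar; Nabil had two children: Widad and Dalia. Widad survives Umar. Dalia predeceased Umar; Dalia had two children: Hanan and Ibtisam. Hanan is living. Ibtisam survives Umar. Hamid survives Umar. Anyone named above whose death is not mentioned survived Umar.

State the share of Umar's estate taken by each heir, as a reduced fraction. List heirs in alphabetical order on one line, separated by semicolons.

Amira 1/20; Hamid 3/20; Hanan 3/80; Ibtisam 3/80; Karim 1/60; Layth 1/20; Rashida 3/20; Samir 3/20; Tariq 1/60; Widad 3/40; Yasmin 1/4; Zuhair 1/60

Yasmin, as surviving spouse, takes 1/4.
The remaining 3/4 passes to Umar's descendants per stirpes.
The 3/4 is divided into 5 equal shares of 3/20 among Samir, Ghada, Rashida, Nabil, Hamid.
Samir is living and takes 3/20.
Ghada predeceased; the 3/20 allotted to Ghada's branch passes to Ghada's issue by representation.
The 3/20 is divided into 3 equal shares of 1/20 among Layth, Bashir, Amira.
Layth is living and takes 1/20.
Bashir predeceased; the 1/20 allotted to Bashir's branch passes to Bashir's issue by representation.
The 1/20 is divided into 3 equal shares of 1/60 among Tariq, Karim, Zuhair.
Tariq is living and takes 1/60.
Karim is living and takes 1/60.
Zuhair is living and takes 1/60.
Amira is living and takes 1/20.
Rashida is living and takes 3/20.
Nabil predeceased; the 3/20 allotted to Nabil's branch passes to Nabil's issue by representation.
The 3/20 is divided into 2 equal shares of 3/40 among Widad, Dalia.
Widad is living and takes 3/40.
Dalia predeceased; the 3/40 allotted to Dalia's branch passes to Dalia's issue by representation.
The 3/40 is divided into 2 equal shares of 3/80 among Hanan, Ibtisam.
Hanan is living and takes 3/80.
Ibtisam is living and takes 3/80.
Hamid is living and takes 3/20.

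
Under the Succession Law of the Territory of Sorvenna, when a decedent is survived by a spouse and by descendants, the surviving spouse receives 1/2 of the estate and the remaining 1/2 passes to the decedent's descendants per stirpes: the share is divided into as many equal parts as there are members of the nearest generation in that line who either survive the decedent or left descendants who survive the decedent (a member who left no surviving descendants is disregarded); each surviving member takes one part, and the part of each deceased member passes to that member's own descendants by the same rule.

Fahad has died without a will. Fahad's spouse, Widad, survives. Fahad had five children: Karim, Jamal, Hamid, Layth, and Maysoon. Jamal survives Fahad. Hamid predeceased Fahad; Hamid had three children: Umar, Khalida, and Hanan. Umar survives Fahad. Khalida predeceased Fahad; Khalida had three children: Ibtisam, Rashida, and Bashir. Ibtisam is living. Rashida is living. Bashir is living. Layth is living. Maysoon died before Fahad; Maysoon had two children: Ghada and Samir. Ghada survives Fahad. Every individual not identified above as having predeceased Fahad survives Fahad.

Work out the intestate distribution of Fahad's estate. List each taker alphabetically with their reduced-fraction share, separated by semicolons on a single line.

Bashir 1/90; Ghada 1/20; Hanan 1/30; Ibtisam 1/90; Jamal 1/10; Karim 1/10; Layth 1/10; Rashida 1/90; Samir 1/20; Umar 1/30; Widad 1/2

Widad, as surviving spouse, takes 1/2.
The remaining 1/2 passes to Fahad's descendants per stirpes.
The 1/2 is divided into 5 equal shares of 1/10 among Karim, Jamal, Hamid, Layth, Maysoon.
Karim is living and takes 1/10.
Jamal is living and takes 1/10.
Hamid predeceased; the 1/10 allotted to Hamid's branch passes to Hamid's issue by representation.
The 1/10 is divided into 3 equal shares of 1/30 among Umar, Khalida, Hanan.
Umar is living and takes 1/30.
Khalida predeceased; the 1/30 allotted to Khalida's branch passes to Khalida's issue by representation.
The 1/30 is divided into 3 equal shares of 1/90 among Ibtisam, Rashida, Bashir.
Ibtisam is living and takes 1/90.
Rashida is living and takes 1/90.
Bashir is living and takes 1/90.
Hanan is living and takes 1/30.
Layth is living and takes 1/10.
Maysoon predeceased; the 1/10 allotted to Maysoon's branch passes to Maysoon's issue by representation.
The 1/10 is divided into 2 equal shares of 1/20 among Ghada, Samir.
Ghada is living and takes 1/20.
Samir is living and takes 1/20.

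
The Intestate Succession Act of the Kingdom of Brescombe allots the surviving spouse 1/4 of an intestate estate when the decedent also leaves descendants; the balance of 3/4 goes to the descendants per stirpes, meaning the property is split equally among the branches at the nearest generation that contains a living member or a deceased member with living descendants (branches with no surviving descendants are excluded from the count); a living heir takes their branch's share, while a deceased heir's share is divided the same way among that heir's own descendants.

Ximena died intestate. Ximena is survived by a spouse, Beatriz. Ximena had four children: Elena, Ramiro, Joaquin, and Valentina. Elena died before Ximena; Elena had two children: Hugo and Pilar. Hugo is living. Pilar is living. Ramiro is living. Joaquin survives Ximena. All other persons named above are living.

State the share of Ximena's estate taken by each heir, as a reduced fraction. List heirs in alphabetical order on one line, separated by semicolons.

Beatriz, as surviving spouse, takes 1/4.
The remaining 3/4 passes to Ximena's descendants per stirpes.
The 3/4 is divided into 4 equal shares of 3/16 among Elena, Ramiro, Joaquin, Valentina.
Elena predeceased; the 3/16 allotted to Elena's branch passes to Elena's issue by representation.
The 3/16 is divided into 2 equal shares of 3/32 among Hugo, Pilar.
Hugo is living and takes 3/32.
Pilar is living and takes 3/32.
Ramiro is living and takes 3/16.
Joaquin is living and takes 3/16.
Valentina is living and takes 3/16.

Beatriz 1/4; Hugo 3/32; Joaquin 3/16; Pilar 3/32; Ramiro 3/16; Valentina 3/16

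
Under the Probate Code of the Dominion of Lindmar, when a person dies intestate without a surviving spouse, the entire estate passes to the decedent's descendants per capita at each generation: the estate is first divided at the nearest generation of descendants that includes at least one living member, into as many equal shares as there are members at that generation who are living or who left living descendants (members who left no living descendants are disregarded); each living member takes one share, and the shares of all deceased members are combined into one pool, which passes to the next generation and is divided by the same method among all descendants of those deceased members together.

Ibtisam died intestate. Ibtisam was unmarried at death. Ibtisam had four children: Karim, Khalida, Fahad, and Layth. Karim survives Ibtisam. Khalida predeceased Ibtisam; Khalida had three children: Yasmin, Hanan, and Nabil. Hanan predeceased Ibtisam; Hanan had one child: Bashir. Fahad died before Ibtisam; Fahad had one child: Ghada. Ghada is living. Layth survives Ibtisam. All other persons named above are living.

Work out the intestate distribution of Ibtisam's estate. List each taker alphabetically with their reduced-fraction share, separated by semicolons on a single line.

Bashir 1/8; Ghada 1/8; Karim 1/4; Layth 1/4; Nabil 1/8; Yasmin 1/8

There is no surviving spouse, so the entire estate passes to Ibtisam's descendants per capita at each generation.
At generation 1 (Karim, Khalida, Fahad, Layth) there are 4 shares of (1)/4 = 1/4 each.
Living: Karim and Layth — each takes 1/4.
Deceased: Khalida and Fahad. Their combined 1/2 is pooled and carried to generation 2.
At generation 2 (Yasmin, Hanan, Nabil, Ghada) there are 4 shares of (1/2)/4 = 1/8 each.
Living: Yasmin, Nabil, and Ghada — each takes 1/8.
Deceased: Hanan. That 1/8 share is carried to generation 3.
At generation 3 (Bashir) there are 1 shares of (1/8)/1 = 1/8 each.
Living: Bashir — each takes 1/8.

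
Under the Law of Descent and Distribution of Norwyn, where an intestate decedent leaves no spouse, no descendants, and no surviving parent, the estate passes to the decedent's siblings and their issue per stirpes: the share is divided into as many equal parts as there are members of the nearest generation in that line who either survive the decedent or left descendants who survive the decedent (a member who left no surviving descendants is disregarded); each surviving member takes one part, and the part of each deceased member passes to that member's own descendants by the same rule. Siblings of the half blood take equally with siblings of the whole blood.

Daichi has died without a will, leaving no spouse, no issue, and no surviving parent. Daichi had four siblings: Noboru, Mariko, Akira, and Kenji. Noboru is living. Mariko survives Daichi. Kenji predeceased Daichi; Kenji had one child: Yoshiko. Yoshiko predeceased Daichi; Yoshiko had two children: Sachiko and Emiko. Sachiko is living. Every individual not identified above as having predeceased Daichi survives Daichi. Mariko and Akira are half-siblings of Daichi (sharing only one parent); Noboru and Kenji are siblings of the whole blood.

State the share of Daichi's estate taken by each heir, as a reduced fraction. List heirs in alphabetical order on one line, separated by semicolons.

Akira 1/4; Emiko 1/8; Mariko 1/4; Noboru 1/4; Sachiko 1/8

No spouse, descendants, or parent survives, so the estate passes to Daichi's siblings per stirpes.
Half-blood and whole-blood siblings take equally under the stated rule.
The estate is divided into 4 equal shares of 1/4 among Noboru, Mariko, Akira, Kenji.
Noboru is living and takes 1/4.
Mariko is living and takes 1/4.
Akira is living and takes 1/4.
Kenji predeceased; the 1/4 allotted to Kenji's branch passes to Kenji's issue by representation.
Yoshiko's line is the sole branch at this level, so the full 1/4 passes to Yoshiko's issue by representation.
The 1/4 is divided into 2 equal shares of 1/8 among Sachiko, Emiko.
Sachiko is living and takes 1/8.
Emiko is living and takes 1/8.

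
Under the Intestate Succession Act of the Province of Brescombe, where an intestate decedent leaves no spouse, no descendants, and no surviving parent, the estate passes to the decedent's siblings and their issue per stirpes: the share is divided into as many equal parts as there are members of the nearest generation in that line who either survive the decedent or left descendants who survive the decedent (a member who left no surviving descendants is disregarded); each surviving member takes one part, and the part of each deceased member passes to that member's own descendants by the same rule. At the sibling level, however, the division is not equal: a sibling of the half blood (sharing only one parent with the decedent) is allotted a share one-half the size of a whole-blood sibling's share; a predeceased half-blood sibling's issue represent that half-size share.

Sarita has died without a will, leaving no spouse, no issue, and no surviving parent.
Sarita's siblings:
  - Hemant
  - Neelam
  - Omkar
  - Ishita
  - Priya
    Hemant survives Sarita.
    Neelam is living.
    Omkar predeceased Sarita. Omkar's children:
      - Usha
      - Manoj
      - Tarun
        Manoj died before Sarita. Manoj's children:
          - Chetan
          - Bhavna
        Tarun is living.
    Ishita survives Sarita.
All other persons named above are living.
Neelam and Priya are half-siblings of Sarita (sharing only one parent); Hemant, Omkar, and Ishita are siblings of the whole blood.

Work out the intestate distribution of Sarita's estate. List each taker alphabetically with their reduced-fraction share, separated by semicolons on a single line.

No spouse, descendants, or parent survives, so the estate passes to Sarita's siblings per stirpes.
Half-blood siblings count for one-half the weight of whole-blood siblings at the initial division.
Dividing 1 in proportion to weights (total weight 4): Hemant (weight 1) → 1/4; Neelam (weight 1/2) → 1/8; Omkar (weight 1) → 1/4; Ishita (weight 1) → 1/4; Priya (weight 1/2) → 1/8.
Hemant is living and takes 1/4.
Neelam is living and takes 1/8.
Omkar predeceased; the 1/4 allotted to Omkar's branch passes to Omkar's issue by representation.
The 1/4 is divided into 3 equal shares of 1/12 among Usha, Manoj, Tarun.
Usha is living and takes 1/12.
Manoj predeceased; the 1/12 allotted to Manoj's branch passes to Manoj's issue by representation.
The 1/12 is divided into 2 equal shares of 1/24 among Chetan, Bhavna.
Chetan is living and takes 1/24.
Bhavna is living and takes 1/24.
Tarun is living and takes 1/12.
Ishita is living and takes 1/4.
Priya is living and takes 1/8.

Bhavna 1/24; Chetan 1/24; Hemant 1/4; Ishita 1/4; Neelam 1/8; Priya 1/8; Tarun 1/12; Usha 1/12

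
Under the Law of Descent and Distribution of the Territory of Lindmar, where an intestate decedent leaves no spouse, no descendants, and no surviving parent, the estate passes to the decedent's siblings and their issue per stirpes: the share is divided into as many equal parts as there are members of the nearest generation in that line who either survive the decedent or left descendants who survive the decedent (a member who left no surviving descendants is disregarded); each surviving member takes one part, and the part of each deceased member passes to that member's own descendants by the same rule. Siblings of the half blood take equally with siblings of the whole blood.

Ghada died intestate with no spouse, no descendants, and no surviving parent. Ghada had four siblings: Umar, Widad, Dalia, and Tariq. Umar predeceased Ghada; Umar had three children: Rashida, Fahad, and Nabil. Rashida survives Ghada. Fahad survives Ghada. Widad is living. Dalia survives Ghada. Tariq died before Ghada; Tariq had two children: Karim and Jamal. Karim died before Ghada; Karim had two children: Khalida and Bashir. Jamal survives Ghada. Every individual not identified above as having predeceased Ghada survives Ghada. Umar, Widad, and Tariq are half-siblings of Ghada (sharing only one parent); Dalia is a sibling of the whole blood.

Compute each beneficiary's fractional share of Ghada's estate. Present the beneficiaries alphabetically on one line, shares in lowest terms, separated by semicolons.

Bashir 1/16; Dalia 1/4; Fahad 1/12; Jamal 1/8; Khalida 1/16; Nabil 1/12; Rashida 1/12; Widad 1/4

No spouse, descendants, or parent survives, so the estate passes to Ghada's siblings per stirpes.
Half-blood and whole-blood siblings take equally under the stated rule.
The estate is divided into 4 equal shares of 1/4 among Umar, Widad, Dalia, Tariq.
Umar predeceased; the 1/4 allotted to Umar's branch passes to Umar's issue by representation.
The 1/4 is divided into 3 equal shares of 1/12 among Rashida, Fahad, Nabil.
Rashida is living and takes 1/12.
Fahad is living and takes 1/12.
Nabil is living and takes 1/12.
Widad is living and takes 1/4.
Dalia is living and takes 1/4.
Tariq predeceased; the 1/4 allotted to Tariq's branch passes to Tariq's issue by representation.
The 1/4 is divided into 2 equal shares of 1/8 among Karim, Jamal.
Karim predeceased; the 1/8 allotted to Karim's branch passes to Karim's issue by representation.
The 1/8 is divided into 2 equal shares of 1/16 among Khalida, Bashir.
Khalida is living and takes 1/16.
Bashir is living and takes 1/16.
Jamal is living and takes 1/8.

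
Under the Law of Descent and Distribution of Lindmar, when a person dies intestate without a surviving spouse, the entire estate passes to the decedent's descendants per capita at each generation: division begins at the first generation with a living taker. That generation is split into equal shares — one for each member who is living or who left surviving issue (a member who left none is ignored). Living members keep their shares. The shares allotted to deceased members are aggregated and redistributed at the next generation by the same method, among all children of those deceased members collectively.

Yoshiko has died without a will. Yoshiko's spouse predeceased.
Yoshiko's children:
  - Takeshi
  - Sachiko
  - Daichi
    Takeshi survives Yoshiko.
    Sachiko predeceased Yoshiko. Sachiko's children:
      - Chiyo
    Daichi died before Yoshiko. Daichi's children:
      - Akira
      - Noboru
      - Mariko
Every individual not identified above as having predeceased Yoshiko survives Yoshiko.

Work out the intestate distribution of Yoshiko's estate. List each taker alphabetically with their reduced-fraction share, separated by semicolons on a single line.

Akira 1/6; Chiyo 1/6; Mariko 1/6; Noboru 1/6; Takeshi 1/3

There is no surviving spouse, so the entire estate passes to Yoshiko's descendants per capita at each generation.
At generation 1 (Takeshi, Sachiko, Daichi) there are 3 shares of (1)/3 = 1/3 each.
Living: Takeshi — each takes 1/3.
Deceased: Sachiko and Daichi. Their combined 2/3 is pooled and carried to generation 2.
At generation 2 (Chiyo, Akira, Noboru, Mariko) there are 4 shares of (2/3)/4 = 1/6 each.
Living: Chiyo, Akira, Noboru, and Mariko — each takes 1/6.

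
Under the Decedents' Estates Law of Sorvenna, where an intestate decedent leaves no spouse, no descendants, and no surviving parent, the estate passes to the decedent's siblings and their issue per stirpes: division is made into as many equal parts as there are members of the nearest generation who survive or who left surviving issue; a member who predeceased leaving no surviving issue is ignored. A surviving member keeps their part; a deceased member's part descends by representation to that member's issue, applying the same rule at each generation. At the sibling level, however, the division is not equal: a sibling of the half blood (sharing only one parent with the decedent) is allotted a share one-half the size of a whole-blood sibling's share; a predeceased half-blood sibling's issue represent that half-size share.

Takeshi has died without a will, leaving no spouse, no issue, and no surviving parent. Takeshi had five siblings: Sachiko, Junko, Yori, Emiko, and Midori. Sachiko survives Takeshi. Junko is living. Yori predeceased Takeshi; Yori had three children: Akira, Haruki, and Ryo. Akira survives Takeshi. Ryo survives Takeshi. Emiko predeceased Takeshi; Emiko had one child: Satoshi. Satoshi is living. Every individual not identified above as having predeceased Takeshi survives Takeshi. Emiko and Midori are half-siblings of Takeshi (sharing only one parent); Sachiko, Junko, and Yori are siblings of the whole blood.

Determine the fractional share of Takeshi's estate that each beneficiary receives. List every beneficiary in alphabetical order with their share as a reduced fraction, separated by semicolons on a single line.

Akira 1/12; Haruki 1/12; Junko 1/4; Midori 1/8; Ryo 1/12; Sachiko 1/4; Satoshi 1/8

No spouse, descendants, or parent survives, so the estate passes to Takeshi's siblings per stirpes.
Half-blood siblings count for one-half the weight of whole-blood siblings at the initial division.
Dividing 1 in proportion to weights (total weight 4): Sachiko (weight 1) → 1/4; Junko (weight 1) → 1/4; Yori (weight 1) → 1/4; Emiko (weight 1/2) → 1/8; Midori (weight 1/2) → 1/8.
Sachiko is living and takes 1/4.
Junko is living and takes 1/4.
Yori predeceased; the 1/4 allotted to Yori's branch passes to Yori's issue by representation.
The 1/4 is divided into 3 equal shares of 1/12 among Akira, Haruki, Ryo.
Akira is living and takes 1/12.
Haruki is living and takes 1/12.
Ryo is living and takes 1/12.
Emiko predeceased; the 1/8 allotted to Emiko's branch passes to Emiko's issue by representation.
Satoshi is the sole taker at this level and receives the full 1/8.
Midori is living and takes 1/8.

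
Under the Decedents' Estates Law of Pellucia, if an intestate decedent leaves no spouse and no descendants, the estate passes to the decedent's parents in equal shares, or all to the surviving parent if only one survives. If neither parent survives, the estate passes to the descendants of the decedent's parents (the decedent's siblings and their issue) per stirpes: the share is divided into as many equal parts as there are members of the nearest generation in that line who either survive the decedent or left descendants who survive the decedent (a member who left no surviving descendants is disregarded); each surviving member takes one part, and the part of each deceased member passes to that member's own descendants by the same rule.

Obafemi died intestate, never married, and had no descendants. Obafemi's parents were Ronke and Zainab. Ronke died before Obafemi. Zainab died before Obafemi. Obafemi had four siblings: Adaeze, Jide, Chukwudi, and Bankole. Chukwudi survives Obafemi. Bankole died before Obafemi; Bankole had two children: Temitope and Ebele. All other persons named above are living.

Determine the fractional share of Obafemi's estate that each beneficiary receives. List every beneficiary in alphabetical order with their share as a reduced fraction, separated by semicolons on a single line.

Adaeze 1/4; Chukwudi 1/4; Ebele 1/8; Jide 1/4; Temitope 1/8

Neither parent survives and there are no descendants, so the estate passes to Obafemi's siblings and their issue per stirpes.
The estate is divided into 4 equal shares of 1/4 among Adaeze, Jide, Chukwudi, Bankole.
Adaeze is living and takes 1/4.
Jide is living and takes 1/4.
Chukwudi is living and takes 1/4.
Bankole predeceased; the 1/4 allotted to Bankole's branch passes to Bankole's issue by representation.
The 1/4 is divided into 2 equal shares of 1/8 among Temitope, Ebele.
Temitope is living and takes 1/8.
Ebele is living and takes 1/8.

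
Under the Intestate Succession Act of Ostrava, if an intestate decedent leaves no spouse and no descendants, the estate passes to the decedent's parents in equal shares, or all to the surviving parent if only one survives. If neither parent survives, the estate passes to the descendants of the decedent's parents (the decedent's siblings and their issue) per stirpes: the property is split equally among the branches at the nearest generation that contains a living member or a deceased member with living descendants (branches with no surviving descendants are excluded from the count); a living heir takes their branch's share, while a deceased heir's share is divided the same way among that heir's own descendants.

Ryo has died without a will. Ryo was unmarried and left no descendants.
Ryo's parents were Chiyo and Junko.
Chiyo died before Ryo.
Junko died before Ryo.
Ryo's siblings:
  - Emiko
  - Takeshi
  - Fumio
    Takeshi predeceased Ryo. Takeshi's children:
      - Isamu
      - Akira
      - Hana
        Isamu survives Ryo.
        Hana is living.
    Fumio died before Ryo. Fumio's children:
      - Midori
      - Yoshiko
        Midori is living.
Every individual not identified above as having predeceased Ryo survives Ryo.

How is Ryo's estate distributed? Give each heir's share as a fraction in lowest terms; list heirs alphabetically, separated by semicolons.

Akira 1/9; Emiko 1/3; Hana 1/9; Isamu 1/9; Midori 1/6; Yoshiko 1/6

Neither parent survives and there are no descendants, so the estate passes to Ryo's siblings and their issue per stirpes.
The estate is divided into 3 equal shares of 1/3 among Emiko, Takeshi, Fumio.
Emiko is living and takes 1/3.
Takeshi predeceased; the 1/3 allotted to Takeshi's branch passes to Takeshi's issue by representation.
The 1/3 is divided into 3 equal shares of 1/9 among Isamu, Akira, Hana.
Isamu is living and takes 1/9.
Akira is living and takes 1/9.
Hana is living and takes 1/9.
Fumio predeceased; the 1/3 allotted to Fumio's branch passes to Fumio's issue by representation.
The 1/3 is divided into 2 equal shares of 1/6 among Midori, Yoshiko.
Midori is living and takes 1/6.
Yoshiko is living and takes 1/6.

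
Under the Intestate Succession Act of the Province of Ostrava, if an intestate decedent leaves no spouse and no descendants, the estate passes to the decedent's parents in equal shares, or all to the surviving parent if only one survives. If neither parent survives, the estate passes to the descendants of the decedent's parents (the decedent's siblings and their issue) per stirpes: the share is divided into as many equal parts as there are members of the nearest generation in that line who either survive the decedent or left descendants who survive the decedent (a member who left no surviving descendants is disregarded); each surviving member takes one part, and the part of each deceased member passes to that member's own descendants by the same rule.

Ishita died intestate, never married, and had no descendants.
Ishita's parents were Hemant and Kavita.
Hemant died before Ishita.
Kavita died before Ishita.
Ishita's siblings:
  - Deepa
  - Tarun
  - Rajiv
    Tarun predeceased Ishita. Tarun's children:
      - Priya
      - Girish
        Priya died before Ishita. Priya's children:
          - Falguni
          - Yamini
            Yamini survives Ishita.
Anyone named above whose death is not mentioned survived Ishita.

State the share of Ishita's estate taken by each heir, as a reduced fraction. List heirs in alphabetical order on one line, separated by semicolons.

Neither parent survives and there are no descendants, so the estate passes to Ishita's siblings and their issue per stirpes.
The estate is divided into 3 equal shares of 1/3 among Deepa, Tarun, Rajiv.
Deepa is living and takes 1/3.
Tarun predeceased; the 1/3 allotted to Tarun's branch passes to Tarun's issue by representation.
The 1/3 is divided into 2 equal shares of 1/6 among Priya, Girish.
Priya predeceased; the 1/6 allotted to Priya's branch passes to Priya's issue by representation.
The 1/6 is divided into 2 equal shares of 1/12 among Falguni, Yamini.
Falguni is living and takes 1/12.
Yamini is living and takes 1/12.
Girish is living and takes 1/6.
Rajiv is living and takes 1/3.

Deepa 1/3; Falguni 1/12; Girish 1/6; Rajiv 1/3; Yamini 1/12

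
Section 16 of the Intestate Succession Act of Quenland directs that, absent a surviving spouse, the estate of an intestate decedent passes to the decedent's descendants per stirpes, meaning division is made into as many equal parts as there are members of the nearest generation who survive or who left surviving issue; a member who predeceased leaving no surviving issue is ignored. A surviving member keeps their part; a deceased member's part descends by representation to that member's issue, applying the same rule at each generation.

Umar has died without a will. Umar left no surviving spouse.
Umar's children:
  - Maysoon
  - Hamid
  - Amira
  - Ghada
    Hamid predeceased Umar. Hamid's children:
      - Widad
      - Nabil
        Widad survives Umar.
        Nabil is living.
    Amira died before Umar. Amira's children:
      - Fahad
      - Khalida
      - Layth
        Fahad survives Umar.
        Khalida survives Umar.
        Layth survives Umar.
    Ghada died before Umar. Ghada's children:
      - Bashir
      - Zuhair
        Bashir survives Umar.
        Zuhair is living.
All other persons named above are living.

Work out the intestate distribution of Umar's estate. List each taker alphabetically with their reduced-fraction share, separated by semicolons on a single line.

There is no surviving spouse, so the entire estate passes to Umar's descendants per stirpes.
The estate is divided into 4 equal shares of 1/4 among Maysoon, Hamid, Amira, Ghada.
Maysoon is living and takes 1/4.
Hamid predeceased; the 1/4 allotted to Hamid's branch passes to Hamid's issue by representation.
The 1/4 is divided into 2 equal shares of 1/8 among Widad, Nabil.
Widad is living and takes 1/8.
Nabil is living and takes 1/8.
Amira predeceased; the 1/4 allotted to Amira's branch passes to Amira's issue by representation.
The 1/4 is divided into 3 equal shares of 1/12 among Fahad, Khalida, Layth.
Fahad is living and takes 1/12.
Khalida is living and takes 1/12.
Layth is living and takes 1/12.
Ghada predeceased; the 1/4 allotted to Ghada's branch passes to Ghada's issue by representation.
The 1/4 is divided into 2 equal shares of 1/8 among Bashir, Zuhair.
Bashir is living and takes 1/8.
Zuhair is living and takes 1/8.

Bashir 1/8; Fahad 1/12; Khalida 1/12; Layth 1/12; Maysoon 1/4; Nabil 1/8; Widad 1/8; Zuhair 1/8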